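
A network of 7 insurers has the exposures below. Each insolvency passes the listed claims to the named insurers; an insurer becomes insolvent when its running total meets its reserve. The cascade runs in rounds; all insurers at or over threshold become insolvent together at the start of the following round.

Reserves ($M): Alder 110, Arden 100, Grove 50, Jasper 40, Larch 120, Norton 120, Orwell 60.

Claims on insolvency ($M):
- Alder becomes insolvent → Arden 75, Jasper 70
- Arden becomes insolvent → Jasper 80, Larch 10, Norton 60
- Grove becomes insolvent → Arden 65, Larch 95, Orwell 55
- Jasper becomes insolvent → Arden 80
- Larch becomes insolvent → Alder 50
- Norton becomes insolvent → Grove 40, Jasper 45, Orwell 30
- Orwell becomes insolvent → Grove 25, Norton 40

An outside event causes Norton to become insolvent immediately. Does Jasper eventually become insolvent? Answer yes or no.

yes

Round 1 — Norton becomes insolvent (initial).
  Grove: +40 → 40 < 50
  Jasper: +45 → 45 ≥ 40
  Orwell: +30 → 30 < 60
Round 2 — Jasper becomes insolvent.
  Arden: +80 → 80 < 100
No further insolvencies.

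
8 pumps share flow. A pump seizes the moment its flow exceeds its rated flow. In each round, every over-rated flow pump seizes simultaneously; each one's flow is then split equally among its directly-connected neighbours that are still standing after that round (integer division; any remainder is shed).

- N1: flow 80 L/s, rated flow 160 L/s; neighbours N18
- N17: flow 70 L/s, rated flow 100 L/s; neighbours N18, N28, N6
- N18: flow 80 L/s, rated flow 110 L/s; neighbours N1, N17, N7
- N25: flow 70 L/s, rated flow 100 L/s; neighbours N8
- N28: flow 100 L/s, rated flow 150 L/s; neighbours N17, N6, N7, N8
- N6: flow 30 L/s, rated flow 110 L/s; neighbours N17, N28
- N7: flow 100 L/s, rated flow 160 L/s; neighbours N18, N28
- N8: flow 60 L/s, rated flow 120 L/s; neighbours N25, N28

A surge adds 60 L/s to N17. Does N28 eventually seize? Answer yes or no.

Round 1 — N17 at 130 > 100. N17 seizes.
  N17 sheds 130 L/s to N18, N28, N6: 43 each (1 lost).
    N18: 80+43 = 123 > 110
    N28: 100+43 = 143 ≤ 150
    N6: 30+43 = 73 ≤ 110
Round 2 — N18 seizes.
  N18 sheds 123 L/s to N1, N7: 61 each (1 lost).
    N1: 80+61 = 141 ≤ 160
    N7: 100+61 = 161 > 160
Round 3 — N7 seizes.
  N7 sheds 161 L/s to N28: 161 each.
    N28: 143+161 = 304 > 150
Round 4 — N28 seizes.
  N28 sheds 304 L/s to N6, N8: 152 each.
    N6: 73+152 = 225 > 110
    N8: 60+152 = 212 > 120
Round 5 — N6, N8 seize.
  N6 sheds 225 L/s: no online neighbours, lost.
  N8 sheds 212 L/s to N25: 212 each.
    N25: 70+212 = 282 > 100
Round 6 — N25 seizes.
  N25 sheds 282 L/s: no online neighbours, lost.
No further seizures.

yes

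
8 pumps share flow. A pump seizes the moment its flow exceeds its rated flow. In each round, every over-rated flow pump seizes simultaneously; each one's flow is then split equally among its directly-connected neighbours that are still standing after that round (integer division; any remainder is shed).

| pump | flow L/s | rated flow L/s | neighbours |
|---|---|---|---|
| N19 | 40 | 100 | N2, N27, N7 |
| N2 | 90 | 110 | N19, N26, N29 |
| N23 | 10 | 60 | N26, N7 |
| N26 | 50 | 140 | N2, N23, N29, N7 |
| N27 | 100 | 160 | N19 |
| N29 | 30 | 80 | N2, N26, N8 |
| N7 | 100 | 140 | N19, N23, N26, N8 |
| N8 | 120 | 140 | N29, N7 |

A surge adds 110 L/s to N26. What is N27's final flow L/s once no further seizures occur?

Round 1 — N26 at 160 > 140. N26 seizes.
  N26 sheds 160 L/s to N2, N23, N29, N7: 40 each.
    N2: 90+40 = 130 > 110
    N23: 10+40 = 50 ≤ 60
    N29: 30+40 = 70 ≤ 80
    N7: 100+40 = 140 ≤ 140
Round 2 — N2 seizes.
  N2 sheds 130 L/s to N19, N29: 65 each.
    N19: 40+65 = 105 > 100
    N29: 70+65 = 135 > 80
Round 3 — N19, N29 seize.
  N19 sheds 105 L/s to N27, N7: 52 each (1 lost).
    N27: 100+52 = 152 ≤ 160
    N7: 140+52 = 192 > 140
  N29 sheds 135 L/s to N8: 135 each.
    N8: 120+135 = 255 > 140
Round 4 — N7, N8 seize.
  N7 sheds 192 L/s to N23: 192 each.
    N23: 50+192 = 242 > 60
  N8 sheds 255 L/s: no online neighbours, lost.
Round 5 — N23 seizes.
  N23 sheds 242 L/s: no online neighbours, lost.
No further seizures.

152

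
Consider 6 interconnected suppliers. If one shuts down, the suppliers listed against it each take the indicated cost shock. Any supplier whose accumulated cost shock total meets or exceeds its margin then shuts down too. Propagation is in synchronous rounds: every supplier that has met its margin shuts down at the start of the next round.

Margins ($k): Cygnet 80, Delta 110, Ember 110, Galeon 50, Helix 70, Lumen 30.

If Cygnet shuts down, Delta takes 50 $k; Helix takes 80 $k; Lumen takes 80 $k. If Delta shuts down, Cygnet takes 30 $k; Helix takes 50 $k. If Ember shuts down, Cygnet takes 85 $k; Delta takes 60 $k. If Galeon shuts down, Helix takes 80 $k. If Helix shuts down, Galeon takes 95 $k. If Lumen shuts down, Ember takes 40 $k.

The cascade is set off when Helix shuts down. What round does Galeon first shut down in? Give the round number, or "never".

Round 1 — Helix shuts down (initial).
  Galeon: +95 → 95 ≥ 50
Round 2 — Galeon shuts down.
No further shutdowns.

2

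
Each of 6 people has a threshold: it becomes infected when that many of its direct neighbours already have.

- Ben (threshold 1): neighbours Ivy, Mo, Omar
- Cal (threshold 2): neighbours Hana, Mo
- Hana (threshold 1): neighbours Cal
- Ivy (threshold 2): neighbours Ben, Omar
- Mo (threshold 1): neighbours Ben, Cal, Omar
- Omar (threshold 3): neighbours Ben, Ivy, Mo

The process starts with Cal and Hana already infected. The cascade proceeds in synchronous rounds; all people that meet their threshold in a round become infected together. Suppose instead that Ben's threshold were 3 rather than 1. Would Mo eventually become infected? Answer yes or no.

With Ben's threshold at 3:
Round 1 — Cal, Hana become infected (initial).
Round 2 — checking thresholds:
  Mo: 1 of 3 neighbours ≥ 1, becomes infected.
Round 3 — no new infections; cascade stops.

yes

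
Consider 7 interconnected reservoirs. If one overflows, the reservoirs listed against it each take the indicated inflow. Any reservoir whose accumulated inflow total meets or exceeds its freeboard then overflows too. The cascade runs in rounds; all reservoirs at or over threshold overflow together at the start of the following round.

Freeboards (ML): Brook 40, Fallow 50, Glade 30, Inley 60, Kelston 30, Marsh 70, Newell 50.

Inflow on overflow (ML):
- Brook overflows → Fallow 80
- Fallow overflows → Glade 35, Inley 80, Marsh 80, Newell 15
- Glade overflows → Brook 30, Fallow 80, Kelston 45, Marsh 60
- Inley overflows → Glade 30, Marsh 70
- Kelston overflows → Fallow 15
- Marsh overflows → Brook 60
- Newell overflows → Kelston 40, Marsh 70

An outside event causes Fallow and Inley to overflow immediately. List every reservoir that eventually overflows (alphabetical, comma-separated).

Brook, Fallow, Glade, Inley, Kelston, Marsh

Round 1 — Fallow, Inley overflow (initial).
  Glade: +35+30 → 65 ≥ 30
  Marsh: +80+70 → 150 ≥ 70
  Newell: +15 → 15 < 50
Round 2 — Glade, Marsh overflow.
  Brook: +30+60 → 90 ≥ 40
  Kelston: +45 → 45 ≥ 30
Round 3 — Brook, Kelston overflow.
No further overflows.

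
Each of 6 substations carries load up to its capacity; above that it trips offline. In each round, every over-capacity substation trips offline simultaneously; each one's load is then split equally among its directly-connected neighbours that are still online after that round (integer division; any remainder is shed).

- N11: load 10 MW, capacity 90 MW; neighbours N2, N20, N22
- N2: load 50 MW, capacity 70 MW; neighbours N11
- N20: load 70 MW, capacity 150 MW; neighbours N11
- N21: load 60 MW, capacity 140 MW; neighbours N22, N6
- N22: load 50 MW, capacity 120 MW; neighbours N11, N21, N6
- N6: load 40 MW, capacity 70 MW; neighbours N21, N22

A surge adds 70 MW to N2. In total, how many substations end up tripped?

2

Round 1 — N2 at 120 > 70. N2 trips offline.
  N2 sheds 120 MW to N11: 120 each.
    N11: 10+120 = 130 > 90
Round 2 — N11 trips offline.
  N11 sheds 130 MW to N20, N22: 65 each.
    N20: 70+65 = 135 ≤ 150
    N22: 50+65 = 115 ≤ 120
No further trips.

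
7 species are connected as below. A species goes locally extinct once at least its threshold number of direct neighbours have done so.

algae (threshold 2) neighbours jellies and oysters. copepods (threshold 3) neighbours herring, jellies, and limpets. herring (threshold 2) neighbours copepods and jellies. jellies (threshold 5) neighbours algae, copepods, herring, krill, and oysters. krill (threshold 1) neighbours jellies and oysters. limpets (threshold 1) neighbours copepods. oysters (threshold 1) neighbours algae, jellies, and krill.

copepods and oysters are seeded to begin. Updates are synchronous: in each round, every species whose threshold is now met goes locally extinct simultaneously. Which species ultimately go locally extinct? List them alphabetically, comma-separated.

Round 1 — copepods, oysters go locally extinct (initial).
Round 2 — checking thresholds:
  algae: 1 of 2 neighbours < 2, not yet.
  herring: 1 of 2 neighbours < 2, not yet.
  jellies: 2 of 5 neighbours < 5, not yet.
  krill: 1 of 2 neighbours ≥ 1, goes locally extinct.
  limpets: 1 of 1 neighbours ≥ 1, goes locally extinct.
Round 3 — no new extinctions; cascade stops.

copepods, krill, limpets, oysters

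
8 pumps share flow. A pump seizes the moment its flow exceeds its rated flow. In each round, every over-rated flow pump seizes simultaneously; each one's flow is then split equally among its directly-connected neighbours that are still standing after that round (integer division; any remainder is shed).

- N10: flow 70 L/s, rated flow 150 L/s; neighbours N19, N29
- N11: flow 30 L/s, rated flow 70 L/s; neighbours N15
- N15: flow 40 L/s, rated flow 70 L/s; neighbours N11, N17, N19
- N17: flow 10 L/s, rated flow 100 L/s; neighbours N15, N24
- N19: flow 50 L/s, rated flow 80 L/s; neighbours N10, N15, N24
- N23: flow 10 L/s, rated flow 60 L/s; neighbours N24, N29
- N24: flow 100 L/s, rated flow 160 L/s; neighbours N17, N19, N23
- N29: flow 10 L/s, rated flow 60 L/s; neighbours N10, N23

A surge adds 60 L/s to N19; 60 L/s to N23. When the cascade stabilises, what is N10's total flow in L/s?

Round 1 — N19 at 110 > 80; N23 at 70 > 60. N19, N23 seize.
  N19 sheds 110 L/s to N10, N15, N24: 36 each (2 lost).
    N10: 70+36 = 106 ≤ 150
    N15: 40+36 = 76 > 70
    N24: 100+36 = 136 ≤ 160
  N23 sheds 70 L/s to N24, N29: 35 each.
    N24: 136+35 = 171 > 160
    N29: 10+35 = 45 ≤ 60
Round 2 — N15, N24 seize.
  N15 sheds 76 L/s to N11, N17: 38 each.
    N11: 30+38 = 68 ≤ 70
    N17: 10+38 = 48 ≤ 100
  N24 sheds 171 L/s to N17: 171 each.
    N17: 48+171 = 219 > 100
Round 3 — N17 seizes.
  N17 sheds 219 L/s: no online neighbours, lost.
No further seizures.

106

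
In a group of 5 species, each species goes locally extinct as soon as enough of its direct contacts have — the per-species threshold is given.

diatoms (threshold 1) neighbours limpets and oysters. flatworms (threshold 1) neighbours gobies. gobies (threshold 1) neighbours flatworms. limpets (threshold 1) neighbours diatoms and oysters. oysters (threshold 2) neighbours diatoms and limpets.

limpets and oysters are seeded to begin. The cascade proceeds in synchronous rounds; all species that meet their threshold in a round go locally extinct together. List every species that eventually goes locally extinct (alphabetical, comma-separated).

Round 1 — limpets, oysters go locally extinct (initial).
Round 2 — checking thresholds:
  diatoms: 2 of 2 neighbours ≥ 1, goes locally extinct.
Round 3 — no new extinctions; cascade stops.

diatoms, limpets, oysters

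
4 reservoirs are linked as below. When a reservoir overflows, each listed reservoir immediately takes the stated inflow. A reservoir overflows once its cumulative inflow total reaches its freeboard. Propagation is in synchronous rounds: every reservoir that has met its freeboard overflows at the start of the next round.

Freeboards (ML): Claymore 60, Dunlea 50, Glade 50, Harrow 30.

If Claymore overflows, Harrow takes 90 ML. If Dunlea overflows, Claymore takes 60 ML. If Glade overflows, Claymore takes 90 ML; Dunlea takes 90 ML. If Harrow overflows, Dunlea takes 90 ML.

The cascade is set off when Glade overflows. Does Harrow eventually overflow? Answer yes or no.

yes

Round 1 — Glade overflows (initial).
  Claymore: +90 → 90 ≥ 60
  Dunlea: +90 → 90 ≥ 50
Round 2 — Claymore, Dunlea overflow.
  Harrow: +90 → 90 ≥ 30
Round 3 — Harrow overflows.
No further overflows.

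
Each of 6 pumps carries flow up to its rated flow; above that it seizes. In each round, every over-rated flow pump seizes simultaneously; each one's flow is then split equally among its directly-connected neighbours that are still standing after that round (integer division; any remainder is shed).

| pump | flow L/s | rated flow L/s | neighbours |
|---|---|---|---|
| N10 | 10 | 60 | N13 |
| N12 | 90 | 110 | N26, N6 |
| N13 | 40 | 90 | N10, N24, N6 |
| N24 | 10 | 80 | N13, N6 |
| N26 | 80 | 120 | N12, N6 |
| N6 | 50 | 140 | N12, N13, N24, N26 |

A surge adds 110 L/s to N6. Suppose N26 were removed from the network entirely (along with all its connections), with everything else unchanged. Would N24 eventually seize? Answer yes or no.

yes

With N26 removed:
Round 1 — N6 at 160 > 140. N6 seizes.
  N6 sheds 160 L/s to N12, N13, N24: 53 each (1 lost).
    N12: 90+53 = 143 > 110
    N13: 40+53 = 93 > 90
    N24: 10+53 = 63 ≤ 80
Round 2 — N12, N13 seize.
  N12 sheds 143 L/s: no online neighbours, lost.
  N13 sheds 93 L/s to N10, N24: 46 each (1 lost).
    N10: 10+46 = 56 ≤ 60
    N24: 63+46 = 109 > 80
Round 3 — N24 seizes.
  N24 sheds 109 L/s: no online neighbours, lost.
No further seizures.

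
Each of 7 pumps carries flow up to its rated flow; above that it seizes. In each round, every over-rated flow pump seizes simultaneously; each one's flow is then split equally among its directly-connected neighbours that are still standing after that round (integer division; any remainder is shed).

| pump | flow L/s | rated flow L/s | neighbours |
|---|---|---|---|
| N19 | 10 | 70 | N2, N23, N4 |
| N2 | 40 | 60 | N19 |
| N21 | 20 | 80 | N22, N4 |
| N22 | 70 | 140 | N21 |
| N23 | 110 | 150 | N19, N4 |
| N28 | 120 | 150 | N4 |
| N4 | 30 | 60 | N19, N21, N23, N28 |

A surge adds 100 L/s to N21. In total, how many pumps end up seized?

2

Round 1 — N21 at 120 > 80. N21 seizes.
  N21 sheds 120 L/s to N22, N4: 60 each.
    N22: 70+60 = 130 ≤ 140
    N4: 30+60 = 90 > 60
Round 2 — N4 seizes.
  N4 sheds 90 L/s to N19, N23, N28: 30 each.
    N19: 10+30 = 40 ≤ 70
    N23: 110+30 = 140 ≤ 150
    N28: 120+30 = 150 ≤ 150
No further seizures.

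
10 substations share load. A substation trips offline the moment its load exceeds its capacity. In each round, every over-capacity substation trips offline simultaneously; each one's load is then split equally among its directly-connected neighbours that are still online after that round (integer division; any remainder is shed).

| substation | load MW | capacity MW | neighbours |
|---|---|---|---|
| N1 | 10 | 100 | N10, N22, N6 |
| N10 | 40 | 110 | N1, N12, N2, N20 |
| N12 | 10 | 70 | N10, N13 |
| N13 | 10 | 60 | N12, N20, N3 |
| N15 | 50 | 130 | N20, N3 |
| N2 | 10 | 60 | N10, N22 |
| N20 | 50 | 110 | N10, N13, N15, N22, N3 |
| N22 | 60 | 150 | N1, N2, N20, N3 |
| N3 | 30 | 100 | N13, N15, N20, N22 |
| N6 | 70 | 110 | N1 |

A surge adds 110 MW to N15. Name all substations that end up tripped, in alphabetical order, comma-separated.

N1, N10, N12, N13, N15, N2, N20, N22, N3, N6

Round 1 — N15 at 160 > 130. N15 trips offline.
  N15 sheds 160 MW to N20, N3: 80 each.
    N20: 50+80 = 130 > 110
    N3: 30+80 = 110 > 100
Round 2 — N20, N3 trip offline.
  N20 sheds 130 MW to N10, N13, N22: 43 each (1 lost).
    N10: 40+43 = 83 ≤ 110
    N13: 10+43 = 53 ≤ 60
    N22: 60+43 = 103 ≤ 150
  N3 sheds 110 MW to N13, N22: 55 each.
    N13: 53+55 = 108 > 60
    N22: 103+55 = 158 > 150
Round 3 — N13, N22 trip offline.
  N13 sheds 108 MW to N12: 108 each.
    N12: 10+108 = 118 > 70
  N22 sheds 158 MW to N1, N2: 79 each.
    N1: 10+79 = 89 ≤ 100
    N2: 10+79 = 89 > 60
Round 4 — N12, N2 trip offline.
  N12 sheds 118 MW to N10: 118 each.
    N10: 83+118 = 201 > 110
  N2 sheds 89 MW to N10: 89 each.
    N10: 201+89 = 290 > 110
Round 5 — N10 trips offline.
  N10 sheds 290 MW to N1: 290 each.
    N1: 89+290 = 379 > 100
Round 6 — N1 trips offline.
  N1 sheds 379 MW to N6: 379 each.
    N6: 70+379 = 449 > 110
Round 7 — N6 trips offline.
  N6 sheds 449 MW: no online neighbours, lost.
No further trips.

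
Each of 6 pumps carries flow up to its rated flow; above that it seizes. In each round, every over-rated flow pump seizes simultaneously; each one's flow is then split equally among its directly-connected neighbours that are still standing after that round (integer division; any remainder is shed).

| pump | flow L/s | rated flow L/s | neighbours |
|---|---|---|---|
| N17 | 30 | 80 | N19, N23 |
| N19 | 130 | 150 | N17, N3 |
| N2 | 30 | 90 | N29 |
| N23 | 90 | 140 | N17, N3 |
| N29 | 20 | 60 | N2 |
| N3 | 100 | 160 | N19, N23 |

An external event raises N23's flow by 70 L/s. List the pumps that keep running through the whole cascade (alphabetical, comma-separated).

Round 1 — N23 at 160 > 140. N23 seizes.
  N23 sheds 160 L/s to N17, N3: 80 each.
    N17: 30+80 = 110 > 80
    N3: 100+80 = 180 > 160
Round 2 — N17, N3 seize.
  N17 sheds 110 L/s to N19: 110 each.
    N19: 130+110 = 240 > 150
  N3 sheds 180 L/s to N19: 180 each.
    N19: 240+180 = 420 > 150
Round 3 — N19 seizes.
  N19 sheds 420 L/s: no online neighbours, lost.
No further seizures.

N2, N29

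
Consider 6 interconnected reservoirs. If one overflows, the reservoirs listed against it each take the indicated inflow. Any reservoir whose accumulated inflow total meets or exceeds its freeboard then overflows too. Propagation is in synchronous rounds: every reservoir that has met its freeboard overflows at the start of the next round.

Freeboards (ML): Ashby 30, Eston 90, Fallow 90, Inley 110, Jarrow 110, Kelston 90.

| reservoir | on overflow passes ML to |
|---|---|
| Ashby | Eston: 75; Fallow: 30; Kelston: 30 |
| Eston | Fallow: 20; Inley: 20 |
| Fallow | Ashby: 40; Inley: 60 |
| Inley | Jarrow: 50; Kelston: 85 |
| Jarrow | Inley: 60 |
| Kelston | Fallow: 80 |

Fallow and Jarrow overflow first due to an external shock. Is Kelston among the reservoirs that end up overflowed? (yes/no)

yes

Round 1 — Fallow, Jarrow overflow (initial).
  Ashby: +40 → 40 ≥ 30
  Inley: +60+60 → 120 ≥ 110
Round 2 — Ashby, Inley overflow.
  Eston: +75 → 75 < 90
  Kelston: +30+85 → 115 ≥ 90
Round 3 — Kelston overflows.
No further overflows.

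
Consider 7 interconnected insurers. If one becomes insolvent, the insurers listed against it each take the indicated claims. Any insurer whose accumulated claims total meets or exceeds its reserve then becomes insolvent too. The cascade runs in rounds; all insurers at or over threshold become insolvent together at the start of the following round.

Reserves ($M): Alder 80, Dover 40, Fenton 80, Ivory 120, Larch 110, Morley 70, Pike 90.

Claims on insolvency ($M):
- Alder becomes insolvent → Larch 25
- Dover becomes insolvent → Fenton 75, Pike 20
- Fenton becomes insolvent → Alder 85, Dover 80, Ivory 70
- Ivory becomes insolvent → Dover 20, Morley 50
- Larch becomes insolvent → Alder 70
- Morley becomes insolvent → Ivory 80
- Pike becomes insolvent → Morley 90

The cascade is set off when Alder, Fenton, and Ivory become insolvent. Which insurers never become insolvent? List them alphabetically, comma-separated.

Round 1 — Alder, Fenton, Ivory become insolvent (initial).
  Dover: +80+20 → 100 ≥ 40
  Larch: +25 → 25 < 110
  Morley: +50 → 50 < 70
Round 2 — Dover becomes insolvent.
  Pike: +20 → 20 < 90
No further insolvencies.

Larch, Morley, Pike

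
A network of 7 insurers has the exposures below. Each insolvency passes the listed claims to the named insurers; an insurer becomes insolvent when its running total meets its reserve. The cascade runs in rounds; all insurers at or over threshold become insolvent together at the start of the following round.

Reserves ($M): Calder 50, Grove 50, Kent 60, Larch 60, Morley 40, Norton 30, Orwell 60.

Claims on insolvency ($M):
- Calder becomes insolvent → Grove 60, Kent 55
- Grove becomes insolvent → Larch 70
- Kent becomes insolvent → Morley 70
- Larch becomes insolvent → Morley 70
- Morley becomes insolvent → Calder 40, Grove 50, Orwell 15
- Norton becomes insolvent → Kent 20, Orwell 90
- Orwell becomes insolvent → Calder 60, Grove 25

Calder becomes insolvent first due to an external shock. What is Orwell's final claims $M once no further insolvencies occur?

Round 1 — Calder becomes insolvent (initial).
  Grove: +60 → 60 ≥ 50
  Kent: +55 → 55 < 60
Round 2 — Grove becomes insolvent.
  Larch: +70 → 70 ≥ 60
Round 3 — Larch becomes insolvent.
  Morley: +70 → 70 ≥ 40
Round 4 — Morley becomes insolvent.
  Orwell: +15 → 15 < 60
No further insolvencies.

15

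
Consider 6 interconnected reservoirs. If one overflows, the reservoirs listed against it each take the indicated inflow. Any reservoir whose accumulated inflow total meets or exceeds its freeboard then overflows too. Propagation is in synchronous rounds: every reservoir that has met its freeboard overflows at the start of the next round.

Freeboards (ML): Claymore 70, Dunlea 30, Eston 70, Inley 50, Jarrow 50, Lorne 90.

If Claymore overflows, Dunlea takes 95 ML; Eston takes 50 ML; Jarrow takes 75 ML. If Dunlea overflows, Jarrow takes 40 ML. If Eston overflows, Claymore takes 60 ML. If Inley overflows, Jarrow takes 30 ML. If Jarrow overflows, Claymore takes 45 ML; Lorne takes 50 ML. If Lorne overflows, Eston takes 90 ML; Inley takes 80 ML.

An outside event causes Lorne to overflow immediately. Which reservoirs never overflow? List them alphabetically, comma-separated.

Claymore, Dunlea, Jarrow

Round 1 — Lorne overflows (initial).
  Eston: +90 → 90 ≥ 70
  Inley: +80 → 80 ≥ 50
Round 2 — Eston, Inley overflow.
  Claymore: +60 → 60 < 70
  Jarrow: +30 → 30 < 50
No further overflows.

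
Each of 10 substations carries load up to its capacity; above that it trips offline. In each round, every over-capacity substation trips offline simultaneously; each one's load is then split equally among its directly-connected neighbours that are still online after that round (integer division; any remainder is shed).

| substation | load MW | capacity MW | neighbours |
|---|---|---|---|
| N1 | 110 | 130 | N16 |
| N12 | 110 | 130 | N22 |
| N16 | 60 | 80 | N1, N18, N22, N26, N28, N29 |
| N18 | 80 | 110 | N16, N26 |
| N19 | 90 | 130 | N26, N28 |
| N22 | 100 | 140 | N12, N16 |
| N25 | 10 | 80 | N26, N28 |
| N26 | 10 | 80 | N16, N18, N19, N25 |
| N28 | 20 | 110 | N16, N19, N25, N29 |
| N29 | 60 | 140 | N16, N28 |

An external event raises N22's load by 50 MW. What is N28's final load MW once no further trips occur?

Round 1 — N22 at 150 > 140. N22 trips offline.
  N22 sheds 150 MW to N12, N16: 75 each.
    N12: 110+75 = 185 > 130
    N16: 60+75 = 135 > 80
Round 2 — N12, N16 trip offline.
  N12 sheds 185 MW: no online neighbours, lost.
  N16 sheds 135 MW to N1, N18, N26, N28, N29: 27 each.
    N1: 110+27 = 137 > 130
    N18: 80+27 = 107 ≤ 110
    N26: 10+27 = 37 ≤ 80
    N28: 20+27 = 47 ≤ 110
    N29: 60+27 = 87 ≤ 140
Round 3 — N1 trips offline.
  N1 sheds 137 MW: no online neighbours, lost.
No further trips.

47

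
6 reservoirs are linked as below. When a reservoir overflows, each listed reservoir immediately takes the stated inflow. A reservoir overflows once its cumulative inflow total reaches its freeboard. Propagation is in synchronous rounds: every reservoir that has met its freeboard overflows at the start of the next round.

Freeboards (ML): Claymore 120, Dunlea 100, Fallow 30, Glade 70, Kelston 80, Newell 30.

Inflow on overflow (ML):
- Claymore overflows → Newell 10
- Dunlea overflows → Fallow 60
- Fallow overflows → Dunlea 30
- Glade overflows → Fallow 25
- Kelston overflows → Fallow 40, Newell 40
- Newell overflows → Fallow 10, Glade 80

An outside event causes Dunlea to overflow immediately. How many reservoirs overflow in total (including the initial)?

2

Round 1 — Dunlea overflows (initial).
  Fallow: +60 → 60 ≥ 30
Round 2 — Fallow overflows.
No further overflows.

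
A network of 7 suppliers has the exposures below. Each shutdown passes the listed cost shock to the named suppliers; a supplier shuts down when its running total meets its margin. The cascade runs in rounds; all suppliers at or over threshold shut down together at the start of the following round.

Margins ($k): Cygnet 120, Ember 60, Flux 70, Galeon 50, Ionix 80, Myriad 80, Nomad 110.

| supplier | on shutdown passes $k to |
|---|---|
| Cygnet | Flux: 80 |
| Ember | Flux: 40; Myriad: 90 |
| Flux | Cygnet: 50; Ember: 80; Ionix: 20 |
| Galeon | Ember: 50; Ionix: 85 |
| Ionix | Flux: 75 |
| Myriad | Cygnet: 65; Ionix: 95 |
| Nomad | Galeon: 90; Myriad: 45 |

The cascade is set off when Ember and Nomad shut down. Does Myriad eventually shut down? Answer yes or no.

Round 1 — Ember, Nomad shut down (initial).
  Flux: +40 → 40 < 70
  Galeon: +90 → 90 ≥ 50
  Myriad: +90+45 → 135 ≥ 80
Round 2 — Galeon, Myriad shut down.
  Cygnet: +65 → 65 < 120
  Ionix: +85+95 → 180 ≥ 80
Round 3 — Ionix shuts down.
  Flux: +75 → 115 ≥ 70
Round 4 — Flux shuts down.
  Cygnet: +50 → 115 < 120
No further shutdowns.

yes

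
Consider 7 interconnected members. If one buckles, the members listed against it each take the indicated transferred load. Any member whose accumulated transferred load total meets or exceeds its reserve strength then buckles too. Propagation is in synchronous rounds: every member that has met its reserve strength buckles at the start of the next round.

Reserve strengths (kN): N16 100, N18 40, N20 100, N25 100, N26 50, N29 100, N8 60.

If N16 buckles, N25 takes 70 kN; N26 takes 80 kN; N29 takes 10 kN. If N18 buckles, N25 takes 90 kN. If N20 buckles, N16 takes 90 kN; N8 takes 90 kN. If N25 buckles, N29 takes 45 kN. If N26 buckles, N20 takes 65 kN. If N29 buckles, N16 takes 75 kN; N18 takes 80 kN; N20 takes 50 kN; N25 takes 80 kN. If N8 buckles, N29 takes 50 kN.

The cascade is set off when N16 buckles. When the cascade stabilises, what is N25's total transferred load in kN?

Round 1 — N16 buckles (initial).
  N25: +70 → 70 < 100
  N26: +80 → 80 ≥ 50
  N29: +10 → 10 < 100
Round 2 — N26 buckles.
  N20: +65 → 65 < 100
No further bucklings.

70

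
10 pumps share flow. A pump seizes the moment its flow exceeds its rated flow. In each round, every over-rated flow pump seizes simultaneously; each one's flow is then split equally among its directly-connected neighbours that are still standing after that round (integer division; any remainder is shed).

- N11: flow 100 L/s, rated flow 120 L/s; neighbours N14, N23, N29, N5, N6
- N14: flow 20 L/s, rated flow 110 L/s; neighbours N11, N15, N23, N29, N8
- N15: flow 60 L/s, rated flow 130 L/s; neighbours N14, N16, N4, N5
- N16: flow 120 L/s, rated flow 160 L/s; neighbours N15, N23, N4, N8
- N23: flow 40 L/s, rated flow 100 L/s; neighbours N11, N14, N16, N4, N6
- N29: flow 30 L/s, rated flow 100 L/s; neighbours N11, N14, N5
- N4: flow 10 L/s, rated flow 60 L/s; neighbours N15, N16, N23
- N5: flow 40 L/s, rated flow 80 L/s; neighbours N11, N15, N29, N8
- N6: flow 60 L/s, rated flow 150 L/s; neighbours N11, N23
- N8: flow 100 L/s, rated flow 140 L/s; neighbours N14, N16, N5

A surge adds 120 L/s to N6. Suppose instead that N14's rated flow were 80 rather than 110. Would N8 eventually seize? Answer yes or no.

yes

With N14's rated flow at 80:
Round 1 — N6 at 180 > 150. N6 seizes.
  N6 sheds 180 L/s to N11, N23: 90 each.
    N11: 100+90 = 190 > 120
    N23: 40+90 = 130 > 100
Round 2 — N11, N23 seize.
  N11 sheds 190 L/s to N14, N29, N5: 63 each (1 lost).
    N14: 20+63 = 83 > 80
    N29: 30+63 = 93 ≤ 100
    N5: 40+63 = 103 > 80
  N23 sheds 130 L/s to N14, N16, N4: 43 each (1 lost).
    N14: 83+43 = 126 > 80
    N16: 120+43 = 163 > 160
    N4: 10+43 = 53 ≤ 60
Round 3 — N14, N16, N5 seize.
  N14 sheds 126 L/s to N15, N29, N8: 42 each.
    N15: 60+42 = 102 ≤ 130
    N29: 93+42 = 135 > 100
    N8: 100+42 = 142 > 140
  N16 sheds 163 L/s to N15, N4, N8: 54 each (1 lost).
    N15: 102+54 = 156 > 130
    N4: 53+54 = 107 > 60
    N8: 142+54 = 196 > 140
  N5 sheds 103 L/s to N15, N29, N8: 34 each (1 lost).
    N15: 156+34 = 190 > 130
    N29: 135+34 = 169 > 100
    N8: 196+34 = 230 > 140
Round 4 — N15, N29, N4, N8 seize.
  N15 sheds 190 L/s: no online neighbours, lost.
  N29 sheds 169 L/s: no online neighbours, lost.
  N4 sheds 107 L/s: no online neighbours, lost.
  N8 sheds 230 L/s: no online neighbours, lost.
No further seizures.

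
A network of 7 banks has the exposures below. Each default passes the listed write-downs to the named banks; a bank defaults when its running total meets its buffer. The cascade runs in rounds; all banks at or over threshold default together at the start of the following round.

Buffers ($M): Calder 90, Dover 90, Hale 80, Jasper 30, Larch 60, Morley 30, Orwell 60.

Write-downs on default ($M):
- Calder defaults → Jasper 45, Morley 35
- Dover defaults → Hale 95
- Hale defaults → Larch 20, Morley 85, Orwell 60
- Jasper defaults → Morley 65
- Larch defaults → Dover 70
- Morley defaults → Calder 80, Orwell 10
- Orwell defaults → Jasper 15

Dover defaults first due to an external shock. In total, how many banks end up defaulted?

Round 1 — Dover defaults (initial).
  Hale: +95 → 95 ≥ 80
Round 2 — Hale defaults.
  Larch: +20 → 20 < 60
  Morley: +85 → 85 ≥ 30
  Orwell: +60 → 60 ≥ 60
Round 3 — Morley, Orwell default.
  Calder: +80 → 80 < 90
  Jasper: +15 → 15 < 30
No further defaults.

4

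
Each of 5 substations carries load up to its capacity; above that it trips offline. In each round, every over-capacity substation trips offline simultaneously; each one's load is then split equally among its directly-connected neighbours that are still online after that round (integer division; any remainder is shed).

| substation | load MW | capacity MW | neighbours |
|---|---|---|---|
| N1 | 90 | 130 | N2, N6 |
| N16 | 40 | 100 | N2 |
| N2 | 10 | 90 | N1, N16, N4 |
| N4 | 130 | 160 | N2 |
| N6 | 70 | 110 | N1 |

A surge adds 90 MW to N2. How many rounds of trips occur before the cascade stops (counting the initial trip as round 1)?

2

Round 1 — N2 at 100 > 90. N2 trips offline.
  N2 sheds 100 MW to N1, N16, N4: 33 each (1 lost).
    N1: 90+33 = 123 ≤ 130
    N16: 40+33 = 73 ≤ 100
    N4: 130+33 = 163 > 160
Round 2 — N4 trips offline.
  N4 sheds 163 MW: no online neighbours, lost.
No further trips.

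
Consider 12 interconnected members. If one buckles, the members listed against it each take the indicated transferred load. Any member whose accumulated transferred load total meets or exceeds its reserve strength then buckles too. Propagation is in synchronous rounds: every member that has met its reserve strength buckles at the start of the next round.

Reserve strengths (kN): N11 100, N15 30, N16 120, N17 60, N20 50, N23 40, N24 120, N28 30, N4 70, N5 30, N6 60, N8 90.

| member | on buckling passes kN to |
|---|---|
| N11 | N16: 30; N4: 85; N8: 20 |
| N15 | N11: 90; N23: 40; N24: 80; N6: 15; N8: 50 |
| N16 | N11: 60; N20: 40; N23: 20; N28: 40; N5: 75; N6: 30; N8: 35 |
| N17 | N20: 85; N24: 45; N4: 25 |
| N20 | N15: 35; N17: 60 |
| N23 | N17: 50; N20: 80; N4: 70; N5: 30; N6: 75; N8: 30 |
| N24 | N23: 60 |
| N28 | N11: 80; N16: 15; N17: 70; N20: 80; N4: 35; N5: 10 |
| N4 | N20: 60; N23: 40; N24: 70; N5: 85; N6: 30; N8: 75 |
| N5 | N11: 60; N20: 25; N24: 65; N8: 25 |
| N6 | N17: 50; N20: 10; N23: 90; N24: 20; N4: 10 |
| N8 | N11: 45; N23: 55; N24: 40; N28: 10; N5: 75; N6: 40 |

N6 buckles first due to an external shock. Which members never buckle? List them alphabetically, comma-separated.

Round 1 — N6 buckles (initial).
  N17: +50 → 50 < 60
  N20: +10 → 10 < 50
  N23: +90 → 90 ≥ 40
  N24: +20 → 20 < 120
  N4: +10 → 10 < 70
Round 2 — N23 buckles.
  N17: +50 → 100 ≥ 60
  N20: +80 → 90 ≥ 50
  N4: +70 → 80 ≥ 70
  N5: +30 → 30 ≥ 30
  N8: +30 → 30 < 90
Round 3 — N17, N20, N4, N5 buckle.
  N11: +60 → 60 < 100
  N15: +35 → 35 ≥ 30
  N24: +45+70+65 → 200 ≥ 120
  N8: +75+25 → 130 ≥ 90
Round 4 — N15, N24, N8 buckle.
  N11: +90+45 → 195 ≥ 100
  N28: +10 → 10 < 30
Round 5 — N11 buckles.
  N16: +30 → 30 < 120
No further bucklings.

N16, N28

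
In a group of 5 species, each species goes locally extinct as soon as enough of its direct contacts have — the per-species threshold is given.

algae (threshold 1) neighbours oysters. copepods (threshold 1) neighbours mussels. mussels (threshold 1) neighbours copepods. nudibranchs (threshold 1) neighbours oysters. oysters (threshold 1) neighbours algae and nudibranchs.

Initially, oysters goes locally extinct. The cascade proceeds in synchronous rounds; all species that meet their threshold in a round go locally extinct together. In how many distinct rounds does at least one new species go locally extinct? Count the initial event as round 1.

Round 1 — oysters goes locally extinct (initial).
Round 2 — checking thresholds:
  algae: 1 of 1 neighbours ≥ 1, goes locally extinct.
  nudibranchs: 1 of 1 neighbours ≥ 1, goes locally extinct.
Round 3 — no new extinctions; cascade stops.

2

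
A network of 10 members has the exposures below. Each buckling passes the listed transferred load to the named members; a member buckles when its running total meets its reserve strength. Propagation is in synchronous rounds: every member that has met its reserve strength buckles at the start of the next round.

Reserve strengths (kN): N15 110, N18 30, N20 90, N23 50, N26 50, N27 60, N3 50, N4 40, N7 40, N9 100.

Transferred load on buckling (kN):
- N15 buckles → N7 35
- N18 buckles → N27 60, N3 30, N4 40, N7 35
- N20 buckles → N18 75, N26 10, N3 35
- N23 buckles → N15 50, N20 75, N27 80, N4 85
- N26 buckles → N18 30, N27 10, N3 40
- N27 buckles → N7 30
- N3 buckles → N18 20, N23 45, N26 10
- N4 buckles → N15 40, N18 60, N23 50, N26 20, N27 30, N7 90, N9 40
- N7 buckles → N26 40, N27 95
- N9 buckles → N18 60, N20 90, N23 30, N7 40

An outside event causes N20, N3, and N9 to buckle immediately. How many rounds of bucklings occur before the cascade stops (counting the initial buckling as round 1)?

Round 1 — N20, N3, N9 buckle (initial).
  N18: +75+20+60 → 155 ≥ 30
  N23: +45+30 → 75 ≥ 50
  N26: +10+10 → 20 < 50
  N7: +40 → 40 ≥ 40
Round 2 — N18, N23, N7 buckle.
  N15: +50 → 50 < 110
  N26: +40 → 60 ≥ 50
  N27: +60+80+95 → 235 ≥ 60
  N4: +40+85 → 125 ≥ 40
Round 3 — N26, N27, N4 buckle.
  N15: +40 → 90 < 110
No further bucklings.

3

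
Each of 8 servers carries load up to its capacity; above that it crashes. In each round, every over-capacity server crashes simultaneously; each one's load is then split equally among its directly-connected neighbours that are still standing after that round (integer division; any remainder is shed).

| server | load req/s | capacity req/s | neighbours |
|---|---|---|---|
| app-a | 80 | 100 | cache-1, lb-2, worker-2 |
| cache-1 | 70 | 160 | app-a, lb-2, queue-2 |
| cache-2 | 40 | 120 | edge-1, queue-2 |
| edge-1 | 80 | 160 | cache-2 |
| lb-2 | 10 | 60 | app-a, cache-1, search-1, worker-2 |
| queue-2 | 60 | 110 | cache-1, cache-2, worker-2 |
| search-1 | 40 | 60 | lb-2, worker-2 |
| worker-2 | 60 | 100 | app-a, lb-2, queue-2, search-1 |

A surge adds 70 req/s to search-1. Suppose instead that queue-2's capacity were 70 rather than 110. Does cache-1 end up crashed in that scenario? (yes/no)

yes

With queue-2's capacity at 70:
Round 1 — search-1 at 110 > 60. search-1 crashes.
  search-1 sheds 110 req/s to lb-2, worker-2: 55 each.
    lb-2: 10+55 = 65 > 60
    worker-2: 60+55 = 115 > 100
Round 2 — lb-2, worker-2 crash.
  lb-2 sheds 65 req/s to app-a, cache-1: 32 each (1 lost).
    app-a: 80+32 = 112 > 100
    cache-1: 70+32 = 102 ≤ 160
  worker-2 sheds 115 req/s to app-a, queue-2: 57 each (1 lost).
    app-a: 112+57 = 169 > 100
    queue-2: 60+57 = 117 > 70
Round 3 — app-a, queue-2 crash.
  app-a sheds 169 req/s to cache-1: 169 each.
    cache-1: 102+169 = 271 > 160
  queue-2 sheds 117 req/s to cache-1, cache-2: 58 each (1 lost).
    cache-1: 271+58 = 329 > 160
    cache-2: 40+58 = 98 ≤ 120
Round 4 — cache-1 crashes.
  cache-1 sheds 329 req/s: no online neighbours, lost.
No further crashes.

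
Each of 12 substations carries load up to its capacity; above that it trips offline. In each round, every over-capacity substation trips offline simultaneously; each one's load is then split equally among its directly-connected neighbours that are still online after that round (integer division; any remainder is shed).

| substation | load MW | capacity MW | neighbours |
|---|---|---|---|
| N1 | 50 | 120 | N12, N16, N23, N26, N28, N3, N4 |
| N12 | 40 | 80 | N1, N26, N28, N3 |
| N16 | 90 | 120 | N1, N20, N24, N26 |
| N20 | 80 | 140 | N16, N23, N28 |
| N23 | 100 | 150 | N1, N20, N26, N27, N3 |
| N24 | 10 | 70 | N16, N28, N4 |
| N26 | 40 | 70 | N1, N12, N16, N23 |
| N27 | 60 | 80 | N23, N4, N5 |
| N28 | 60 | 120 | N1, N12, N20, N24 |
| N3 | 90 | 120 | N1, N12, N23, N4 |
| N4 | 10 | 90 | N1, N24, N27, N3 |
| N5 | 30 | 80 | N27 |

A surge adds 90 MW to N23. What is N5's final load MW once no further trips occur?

79

Round 1 — N23 at 190 > 150. N23 trips offline.
  N23 sheds 190 MW to N1, N20, N26, N27, N3: 38 each.
    N1: 50+38 = 88 ≤ 120
    N20: 80+38 = 118 ≤ 140
    N26: 40+38 = 78 > 70
    N27: 60+38 = 98 > 80
    N3: 90+38 = 128 > 120
Round 2 — N26, N27, N3 trip offline.
  N26 sheds 78 MW to N1, N12, N16: 26 each.
    N1: 88+26 = 114 ≤ 120
    N12: 40+26 = 66 ≤ 80
    N16: 90+26 = 116 ≤ 120
  N27 sheds 98 MW to N4, N5: 49 each.
    N4: 10+49 = 59 ≤ 90
    N5: 30+49 = 79 ≤ 80
  N3 sheds 128 MW to N1, N12, N4: 42 each (2 lost).
    N1: 114+42 = 156 > 120
    N12: 66+42 = 108 > 80
    N4: 59+42 = 101 > 90
Round 3 — N1, N12, N4 trip offline.
  N1 sheds 156 MW to N16, N28: 78 each.
    N16: 116+78 = 194 > 120
    N28: 60+78 = 138 > 120
  N12 sheds 108 MW to N28: 108 each.
    N28: 138+108 = 246 > 120
  N4 sheds 101 MW to N24: 101 each.
    N24: 10+101 = 111 > 70
Round 4 — N16, N24, N28 trip offline.
  N16 sheds 194 MW to N20: 194 each.
    N20: 118+194 = 312 > 140
  N24 sheds 111 MW: no online neighbours, lost.
  N28 sheds 246 MW to N20: 246 each.
    N20: 312+246 = 558 > 140
Round 5 — N20 trips offline.
  N20 sheds 558 MW: no online neighbours, lost.
No further trips.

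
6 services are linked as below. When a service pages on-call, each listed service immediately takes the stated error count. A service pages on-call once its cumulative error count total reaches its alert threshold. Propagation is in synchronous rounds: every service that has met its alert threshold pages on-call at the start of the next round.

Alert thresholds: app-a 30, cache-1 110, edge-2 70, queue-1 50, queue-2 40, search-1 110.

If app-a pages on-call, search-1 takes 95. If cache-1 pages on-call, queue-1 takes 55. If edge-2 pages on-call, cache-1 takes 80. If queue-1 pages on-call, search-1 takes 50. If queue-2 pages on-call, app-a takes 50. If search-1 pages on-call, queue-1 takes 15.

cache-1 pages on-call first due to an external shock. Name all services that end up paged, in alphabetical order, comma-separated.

cache-1, queue-1

Round 1 — cache-1 pages on-call (initial).
  queue-1: +55 → 55 ≥ 50
Round 2 — queue-1 pages on-call.
  search-1: +50 → 50 < 110
No further pages.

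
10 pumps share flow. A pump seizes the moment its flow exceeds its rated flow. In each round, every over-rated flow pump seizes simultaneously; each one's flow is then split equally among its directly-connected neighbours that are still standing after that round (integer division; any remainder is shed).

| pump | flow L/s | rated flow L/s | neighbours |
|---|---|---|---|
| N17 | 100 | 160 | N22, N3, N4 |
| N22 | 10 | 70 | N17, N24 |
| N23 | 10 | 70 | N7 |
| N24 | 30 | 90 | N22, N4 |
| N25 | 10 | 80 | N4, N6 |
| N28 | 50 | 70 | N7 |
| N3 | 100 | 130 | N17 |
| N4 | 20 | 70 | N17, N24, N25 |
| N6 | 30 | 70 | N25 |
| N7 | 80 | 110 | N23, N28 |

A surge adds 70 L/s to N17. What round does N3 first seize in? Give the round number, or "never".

Round 1 — N17 at 170 > 160. N17 seizes.
  N17 sheds 170 L/s to N22, N3, N4: 56 each (2 lost).
    N22: 10+56 = 66 ≤ 70
    N3: 100+56 = 156 > 130
    N4: 20+56 = 76 > 70
Round 2 — N3, N4 seize.
  N3 sheds 156 L/s: no online neighbours, lost.
  N4 sheds 76 L/s to N24, N25: 38 each.
    N24: 30+38 = 68 ≤ 90
    N25: 10+38 = 48 ≤ 80
No further seizures.

2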